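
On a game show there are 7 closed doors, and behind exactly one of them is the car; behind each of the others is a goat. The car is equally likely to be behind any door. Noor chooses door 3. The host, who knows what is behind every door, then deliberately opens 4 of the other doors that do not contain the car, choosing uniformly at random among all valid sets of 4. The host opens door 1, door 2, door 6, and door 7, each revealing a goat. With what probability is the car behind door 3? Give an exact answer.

1/7

Consider each possible location of the car in turn.
If it is behind any of doors 1, 2, 6, and 7 (prior 1/7 each): that door was opened and seen not to hold the prize — ruled out; weight (1/7)·0 = 0 each.
If it is behind door 3 (prior 1/7): the host has 15 equally likely choices, so probability 1/15; weight (1/7)·(1/15) = 1/105.
If it is behind either of doors 4 and 5 (prior 1/7 each): the host has 5 equally likely choices, so probability 1/5; weight (1/7)·(1/5) = 1/35 each.
The weights sum to 1/15.
So P(the car behind door 3 | the host opened door 1, door 2, door 6, and door 7) = (1/105) / (1/15) = 1/7.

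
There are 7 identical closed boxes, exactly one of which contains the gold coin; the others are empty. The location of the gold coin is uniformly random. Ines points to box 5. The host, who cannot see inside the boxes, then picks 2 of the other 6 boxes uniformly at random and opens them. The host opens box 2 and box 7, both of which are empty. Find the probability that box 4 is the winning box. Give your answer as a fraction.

Because the host chose which boxes to open without knowing where the gold coin is, the choice is independent of the prize location. Learning that none of the 2 opened boxes holds the gold coin simply rules out those 2 locations and leaves the remaining 5 boxes still equally likely by symmetry.
So P(the gold coin in box 4) = 1/5.

1/5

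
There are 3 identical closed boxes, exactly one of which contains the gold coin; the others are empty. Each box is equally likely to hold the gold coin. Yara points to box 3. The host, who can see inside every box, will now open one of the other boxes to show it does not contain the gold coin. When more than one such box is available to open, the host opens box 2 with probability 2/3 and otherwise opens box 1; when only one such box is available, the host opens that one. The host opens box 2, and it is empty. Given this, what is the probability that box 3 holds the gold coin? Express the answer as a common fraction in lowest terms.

Condition on the true location of the gold coin.
If it is in box 1 (prior 1/3): only box 2 is available, probability 1; weight (1/3)·1 = 1/3.
If it is in box 2 (prior 1/3): the host opened box 2, so this case is ruled out; weight (1/3)·0 = 0.
If it is in box 3 (prior 1/3): box 2 is available, opened with probability 2/3; weight (1/3)·(2/3) = 2/9.
The weights sum to 5/9.
So P(the gold coin in box 3 | the host opened box 2) = (2/9) / (5/9) = 2/5.

2/5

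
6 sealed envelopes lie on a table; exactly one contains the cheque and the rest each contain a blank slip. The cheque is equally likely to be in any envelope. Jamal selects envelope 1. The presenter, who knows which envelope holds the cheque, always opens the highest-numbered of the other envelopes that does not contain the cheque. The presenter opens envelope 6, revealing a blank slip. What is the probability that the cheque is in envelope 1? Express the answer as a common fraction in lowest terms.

Condition on the true location of the cheque.
If it is in any of envelopes 1, 2, 3, 4, and 5 (prior 1/6 each): envelope 6 is the highest-numbered option available, probability 1; weight (1/6)·1 = 1/6 each.
If it is in envelope 6 (prior 1/6): the presenter opened envelope 6, so this case is ruled out; weight (1/6)·0 = 0.
The weights sum to 5/6.
So P(the cheque in envelope 1 | the presenter opened envelope 6) = (1/6) / (5/6) = 1/5.

1/5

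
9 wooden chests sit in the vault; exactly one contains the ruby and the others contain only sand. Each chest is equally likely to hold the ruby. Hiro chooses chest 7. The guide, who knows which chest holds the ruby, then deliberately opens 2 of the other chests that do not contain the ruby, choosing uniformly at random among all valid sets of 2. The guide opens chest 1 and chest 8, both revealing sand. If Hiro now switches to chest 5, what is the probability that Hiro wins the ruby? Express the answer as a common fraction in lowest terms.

Apply Bayes' rule, conditioning on where the ruby actually is.
If it is in either of chests 1 and 8 (prior 1/9 each): that chest was opened and seen not to hold the prize — ruled out; weight (1/9)·0 = 0 each.
If it is in any of chests 2, 3, 4, 5, 6, and 9 (prior 1/9 each): the guide has 21 equally likely choices, so probability 1/21; weight (1/9)·(1/21) = 1/189 each.
If it is in chest 7 (prior 1/9): the guide has 28 equally likely choices, so probability 1/28; weight (1/9)·(1/28) = 1/252.
The weights sum to 1/28.
So P(the ruby in chest 5 | the guide opened chest 1 and chest 8) = (1/189) / (1/28) = 4/27.

4/27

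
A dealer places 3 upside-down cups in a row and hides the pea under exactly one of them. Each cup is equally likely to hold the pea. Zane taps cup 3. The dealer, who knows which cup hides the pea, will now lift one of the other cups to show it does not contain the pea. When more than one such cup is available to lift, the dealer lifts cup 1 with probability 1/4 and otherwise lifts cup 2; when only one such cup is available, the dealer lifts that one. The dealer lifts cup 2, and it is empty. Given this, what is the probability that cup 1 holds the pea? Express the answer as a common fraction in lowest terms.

Consider each possible location of the pea in turn.
If it is under cup 1 (prior 1/3): only cup 2 is available, probability 1; weight (1/3)·1 = 1/3.
If it is under cup 2 (prior 1/3): the dealer opened cup 2, so this case is ruled out; weight (1/3)·0 = 0.
If it is under cup 3 (prior 1/3): cup 1 is available but not opened, probability 3/4; weight (1/3)·(3/4) = 1/4.
The weights sum to 7/12.
So P(the pea under cup 1 | the dealer opened cup 2) = (1/3) / (7/12) = 4/7.

4/7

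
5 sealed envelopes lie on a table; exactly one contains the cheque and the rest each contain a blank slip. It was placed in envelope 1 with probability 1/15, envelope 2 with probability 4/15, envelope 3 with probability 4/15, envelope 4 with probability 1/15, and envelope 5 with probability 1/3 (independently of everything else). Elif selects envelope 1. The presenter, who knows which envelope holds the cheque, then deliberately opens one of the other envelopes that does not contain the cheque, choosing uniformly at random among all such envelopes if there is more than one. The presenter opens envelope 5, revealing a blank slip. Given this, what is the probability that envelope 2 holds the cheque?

Consider each possible location of the cheque in turn.
If it is in envelope 1 (prior 1/15): the presenter has 4 equally likely choices, so probability 1/4; weight (1/15)·(1/4) = 1/60.
If it is in either of envelopes 2 and 3 (prior 4/15 each): the presenter has 3 equally likely choices, so probability 1/3; weight (4/15)·(1/3) = 4/45 each.
If it is in envelope 4 (prior 1/15): the presenter has 3 equally likely choices, so probability 1/3; weight (1/15)·(1/3) = 1/45.
If it is in envelope 5 (prior 1/3): the presenter opened envelope 5, so this case is ruled out; weight (1/3)·0 = 0.
The weights sum to 13/60.
So P(the cheque in envelope 2 | the presenter opened envelope 5) = (4/45) / (13/60) = 16/39.

16/39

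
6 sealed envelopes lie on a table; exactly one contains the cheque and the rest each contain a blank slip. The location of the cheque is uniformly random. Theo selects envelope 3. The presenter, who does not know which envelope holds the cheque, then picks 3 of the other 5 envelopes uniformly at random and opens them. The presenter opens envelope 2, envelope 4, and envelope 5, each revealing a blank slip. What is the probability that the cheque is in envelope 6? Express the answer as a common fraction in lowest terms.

1/3

Consider each possible location of the cheque in turn.
If it is in any of envelopes 1, 3, and 6 (prior 1/6 each): the presenter picks exactly this set with probability 1/10 regardless, and none is the prize; weight (1/6)·(1/10) = 1/60 each.
If it is in any of envelopes 2, 4, and 5 (prior 1/6 each): that envelope was opened and seen not to hold the prize — ruled out; weight (1/6)·0 = 0 each.
The weights sum to 1/20.
So P(the cheque in envelope 6 | the presenter opened envelope 2, envelope 4, and envelope 5) = (1/60) / (1/20) = 1/3.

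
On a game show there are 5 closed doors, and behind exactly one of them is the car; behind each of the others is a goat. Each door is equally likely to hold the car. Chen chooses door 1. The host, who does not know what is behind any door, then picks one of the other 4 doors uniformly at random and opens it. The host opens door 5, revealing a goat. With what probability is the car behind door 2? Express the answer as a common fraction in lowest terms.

1/4

Consider each possible location of the car in turn.
If it is behind any of doors 1, 2, 3, and 4 (prior 1/5 each): the host picks door 5 with probability 1/4 regardless, and it is not the prize; weight (1/5)·(1/4) = 1/20 each.
If it is behind door 5 (prior 1/5): the host opened door 5, so this case is ruled out; weight (1/5)·0 = 0.
The weights sum to 1/5.
So P(the car behind door 2 | the host opened door 5) = (1/20) / (1/5) = 1/4.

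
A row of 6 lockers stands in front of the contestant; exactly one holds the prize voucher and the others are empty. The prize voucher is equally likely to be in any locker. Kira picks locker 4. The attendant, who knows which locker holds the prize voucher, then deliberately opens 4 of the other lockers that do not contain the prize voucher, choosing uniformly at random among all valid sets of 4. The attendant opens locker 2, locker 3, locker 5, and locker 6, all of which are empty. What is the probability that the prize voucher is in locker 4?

Consider each possible location of the prize voucher in turn.
If it is in locker 1 (prior 1/6): the attendant has no choice, probability 1; weight (1/6)·1 = 1/6.
If it is in any of lockers 2, 3, 5, and 6 (prior 1/6 each): that locker was opened and seen not to hold the prize — ruled out; weight (1/6)·0 = 0 each.
If it is in locker 4 (prior 1/6): the attendant has 5 equally likely choices, so probability 1/5; weight (1/6)·(1/5) = 1/30.
The weights sum to 1/5.
So P(the prize voucher in locker 4 | the attendant opened locker 2, locker 3, locker 5, and locker 6) = (1/30) / (1/5) = 1/6.

1/6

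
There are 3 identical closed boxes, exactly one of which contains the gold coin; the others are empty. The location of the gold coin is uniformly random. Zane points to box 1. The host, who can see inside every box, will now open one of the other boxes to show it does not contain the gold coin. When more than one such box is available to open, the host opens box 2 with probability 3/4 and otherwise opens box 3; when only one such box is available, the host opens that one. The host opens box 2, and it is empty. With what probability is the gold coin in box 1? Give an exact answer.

Apply Bayes' rule, conditioning on where the gold coin actually is.
If it is in box 1 (prior 1/3): box 2 is available, opened with probability 3/4; weight (1/3)·(3/4) = 1/4.
If it is in box 2 (prior 1/3): the host opened box 2, so this case is ruled out; weight (1/3)·0 = 0.
If it is in box 3 (prior 1/3): only box 2 is available, probability 1; weight (1/3)·1 = 1/3.
The weights sum to 7/12.
So P(the gold coin in box 1 | the host opened box 2) = (1/4) / (7/12) = 3/7.

3/7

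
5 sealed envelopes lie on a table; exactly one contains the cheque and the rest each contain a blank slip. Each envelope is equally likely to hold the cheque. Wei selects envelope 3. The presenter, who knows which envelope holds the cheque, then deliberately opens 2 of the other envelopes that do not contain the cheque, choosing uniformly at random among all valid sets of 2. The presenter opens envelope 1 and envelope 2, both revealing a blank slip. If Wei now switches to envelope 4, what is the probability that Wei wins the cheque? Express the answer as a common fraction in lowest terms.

2/5

Apply Bayes' rule, conditioning on where the cheque actually is.
If it is in either of envelopes 1 and 2 (prior 1/5 each): that envelope was opened and seen not to hold the prize — ruled out; weight (1/5)·0 = 0 each.
If it is in envelope 3 (prior 1/5): the presenter has 6 equally likely choices, so probability 1/6; weight (1/5)·(1/6) = 1/30.
If it is in either of envelopes 4 and 5 (prior 1/5 each): the presenter has 3 equally likely choices, so probability 1/3; weight (1/5)·(1/3) = 1/15 each.
The weights sum to 1/6.
So P(the cheque in envelope 4 | the presenter opened envelope 1 and envelope 2) = (1/15) / (1/6) = 2/5.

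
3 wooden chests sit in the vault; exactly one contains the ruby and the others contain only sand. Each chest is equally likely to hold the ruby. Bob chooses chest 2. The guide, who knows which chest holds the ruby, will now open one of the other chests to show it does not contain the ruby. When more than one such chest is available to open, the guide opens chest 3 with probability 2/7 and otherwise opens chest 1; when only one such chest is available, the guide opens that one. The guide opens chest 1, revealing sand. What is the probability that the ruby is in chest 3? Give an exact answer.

7/12

Apply Bayes' rule, conditioning on where the ruby actually is.
If it is in chest 1 (prior 1/3): the guide opened chest 1, so this case is ruled out; weight (1/3)·0 = 0.
If it is in chest 2 (prior 1/3): chest 3 is available but not opened, probability 5/7; weight (1/3)·(5/7) = 5/21.
If it is in chest 3 (prior 1/3): only chest 1 is available, probability 1; weight (1/3)·1 = 1/3.
The weights sum to 4/7.
So P(the ruby in chest 3 | the guide opened chest 1) = (1/3) / (4/7) = 7/12.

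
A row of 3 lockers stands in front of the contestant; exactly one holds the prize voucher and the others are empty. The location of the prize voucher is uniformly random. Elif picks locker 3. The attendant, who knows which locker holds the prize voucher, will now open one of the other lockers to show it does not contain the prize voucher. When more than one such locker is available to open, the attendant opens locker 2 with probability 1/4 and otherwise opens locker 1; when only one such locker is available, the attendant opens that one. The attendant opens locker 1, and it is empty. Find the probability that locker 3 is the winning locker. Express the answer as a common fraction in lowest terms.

3/7

Condition on the true location of the prize voucher.
If it is in locker 1 (prior 1/3): the attendant opened locker 1, so this case is ruled out; weight (1/3)·0 = 0.
If it is in locker 2 (prior 1/3): only locker 1 is available, probability 1; weight (1/3)·1 = 1/3.
If it is in locker 3 (prior 1/3): locker 2 is available but not opened, probability 3/4; weight (1/3)·(3/4) = 1/4.
The weights sum to 7/12.
So P(the prize voucher in locker 3 | the attendant opened locker 1) = (1/4) / (7/12) = 3/7.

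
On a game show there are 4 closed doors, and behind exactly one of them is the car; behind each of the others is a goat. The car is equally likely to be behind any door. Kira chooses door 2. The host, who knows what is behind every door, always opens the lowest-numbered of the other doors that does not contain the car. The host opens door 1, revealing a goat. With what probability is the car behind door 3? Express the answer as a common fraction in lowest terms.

Condition on the true location of the car.
If it is behind door 1 (prior 1/4): the host opened door 1, so this case is ruled out; weight (1/4)·0 = 0.
If it is behind any of doors 2, 3, and 4 (prior 1/4 each): door 1 is the lowest-numbered option available, probability 1; weight (1/4)·1 = 1/4 each.
The weights sum to 3/4.
So P(the car behind door 3 | the host opened door 1) = (1/4) / (3/4) = 1/3.

1/3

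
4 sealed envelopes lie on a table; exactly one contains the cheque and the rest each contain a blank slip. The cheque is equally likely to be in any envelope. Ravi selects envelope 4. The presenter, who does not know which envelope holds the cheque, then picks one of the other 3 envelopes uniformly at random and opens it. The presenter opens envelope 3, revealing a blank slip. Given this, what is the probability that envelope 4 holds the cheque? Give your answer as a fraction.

1/3

Because the presenter chose which envelope to open without knowing where the cheque is, the choice is independent of the prize location. Learning that envelope 3 does not hold the cheque simply rules out that one location and leaves the remaining 3 envelopes still equally likely by symmetry.
So P(the cheque in envelope 4) = 1/3.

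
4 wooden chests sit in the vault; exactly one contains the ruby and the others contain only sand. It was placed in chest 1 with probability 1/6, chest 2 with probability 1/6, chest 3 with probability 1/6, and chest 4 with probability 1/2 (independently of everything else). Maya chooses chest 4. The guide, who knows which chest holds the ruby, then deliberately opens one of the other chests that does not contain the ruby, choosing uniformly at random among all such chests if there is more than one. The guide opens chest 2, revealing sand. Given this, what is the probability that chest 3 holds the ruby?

Consider each possible location of the ruby in turn.
If it is in either of chests 1 and 3 (prior 1/6 each): the guide has 2 equally likely choices, so probability 1/2; weight (1/6)·(1/2) = 1/12 each.
If it is in chest 2 (prior 1/6): the guide opened chest 2, so this case is ruled out; weight (1/6)·0 = 0.
If it is in chest 4 (prior 1/2): the guide has 3 equally likely choices, so probability 1/3; weight (1/2)·(1/3) = 1/6.
The weights sum to 1/3.
So P(the ruby in chest 3 | the guide opened chest 2) = (1/12) / (1/3) = 1/4.

1/4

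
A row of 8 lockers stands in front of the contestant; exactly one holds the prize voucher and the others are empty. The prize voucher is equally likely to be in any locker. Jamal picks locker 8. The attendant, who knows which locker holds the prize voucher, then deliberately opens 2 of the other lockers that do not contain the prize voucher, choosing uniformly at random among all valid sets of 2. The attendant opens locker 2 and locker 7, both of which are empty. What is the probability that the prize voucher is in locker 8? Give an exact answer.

Consider each possible location of the prize voucher in turn.
If it is in any of lockers 1, 3, 4, 5, and 6 (prior 1/8 each): the attendant has 15 equally likely choices, so probability 1/15; weight (1/8)·(1/15) = 1/120 each.
If it is in either of lockers 2 and 7 (prior 1/8 each): that locker was opened and seen not to hold the prize — ruled out; weight (1/8)·0 = 0 each.
If it is in locker 8 (prior 1/8): the attendant has 21 equally likely choices, so probability 1/21; weight (1/8)·(1/21) = 1/168.
The weights sum to 1/21.
So P(the prize voucher in locker 8 | the attendant opened locker 2 and locker 7) = (1/168) / (1/21) = 1/8.

1/8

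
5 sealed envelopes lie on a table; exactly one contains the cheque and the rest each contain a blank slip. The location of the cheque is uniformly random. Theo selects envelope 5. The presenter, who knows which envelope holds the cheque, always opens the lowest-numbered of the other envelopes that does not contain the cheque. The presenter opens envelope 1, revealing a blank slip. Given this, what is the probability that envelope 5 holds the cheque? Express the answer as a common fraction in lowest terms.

Condition on the true location of the cheque.
If it is in envelope 1 (prior 1/5): the presenter opened envelope 1, so this case is ruled out; weight (1/5)·0 = 0.
If it is in any of envelopes 2, 3, 4, and 5 (prior 1/5 each): envelope 1 is the lowest-numbered option available, probability 1; weight (1/5)·1 = 1/5 each.
The weights sum to 4/5.
So P(the cheque in envelope 5 | the presenter opened envelope 1) = (1/5) / (4/5) = 1/4.

1/4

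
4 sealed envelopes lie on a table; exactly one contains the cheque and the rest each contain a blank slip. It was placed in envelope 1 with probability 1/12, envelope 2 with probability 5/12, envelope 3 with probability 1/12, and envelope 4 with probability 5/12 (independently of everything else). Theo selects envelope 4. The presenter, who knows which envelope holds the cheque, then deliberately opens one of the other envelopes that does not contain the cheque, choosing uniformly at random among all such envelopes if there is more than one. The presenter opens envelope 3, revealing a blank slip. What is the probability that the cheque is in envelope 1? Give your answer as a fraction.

3/28

Apply Bayes' rule, conditioning on where the cheque actually is.
If it is in envelope 1 (prior 1/12): the presenter has 2 equally likely choices, so probability 1/2; weight (1/12)·(1/2) = 1/24.
If it is in envelope 2 (prior 5/12): the presenter has 2 equally likely choices, so probability 1/2; weight (5/12)·(1/2) = 5/24.
If it is in envelope 3 (prior 1/12): the presenter opened envelope 3, so this case is ruled out; weight (1/12)·0 = 0.
If it is in envelope 4 (prior 5/12): the presenter has 3 equally likely choices, so probability 1/3; weight (5/12)·(1/3) = 5/36.
The weights sum to 7/18.
So P(the cheque in envelope 1 | the presenter opened envelope 3) = (1/24) / (7/18) = 3/28.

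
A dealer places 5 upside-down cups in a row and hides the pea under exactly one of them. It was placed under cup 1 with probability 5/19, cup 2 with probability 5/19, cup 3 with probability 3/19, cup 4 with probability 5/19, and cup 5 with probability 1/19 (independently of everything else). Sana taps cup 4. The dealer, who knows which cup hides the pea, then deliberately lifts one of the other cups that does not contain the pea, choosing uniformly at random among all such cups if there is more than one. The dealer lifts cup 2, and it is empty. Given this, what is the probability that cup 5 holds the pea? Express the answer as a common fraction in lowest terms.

Consider each possible location of the pea in turn.
If it is under cup 1 (prior 5/19): the dealer has 3 equally likely choices, so probability 1/3; weight (5/19)·(1/3) = 5/57.
If it is under cup 2 (prior 5/19): the dealer opened cup 2, so this case is ruled out; weight (5/19)·0 = 0.
If it is under cup 3 (prior 3/19): the dealer has 3 equally likely choices, so probability 1/3; weight (3/19)·(1/3) = 1/19.
If it is under cup 4 (prior 5/19): the dealer has 4 equally likely choices, so probability 1/4; weight (5/19)·(1/4) = 5/76.
If it is under cup 5 (prior 1/19): the dealer has 3 equally likely choices, so probability 1/3; weight (1/19)·(1/3) = 1/57.
The weights sum to 17/76.
So P(the pea under cup 5 | the dealer opened cup 2) = (1/57) / (17/76) = 4/51.

4/51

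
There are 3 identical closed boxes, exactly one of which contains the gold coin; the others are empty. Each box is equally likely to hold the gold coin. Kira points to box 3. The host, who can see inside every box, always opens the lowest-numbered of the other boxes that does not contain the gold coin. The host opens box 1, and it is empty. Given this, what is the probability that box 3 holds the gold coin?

Apply Bayes' rule, conditioning on where the gold coin actually is.
If it is in box 1 (prior 1/3): the host opened box 1, so this case is ruled out; weight (1/3)·0 = 0.
If it is in either of boxes 2 and 3 (prior 1/3 each): box 1 is the lowest-numbered option available, probability 1; weight (1/3)·1 = 1/3 each.
The weights sum to 2/3.
So P(the gold coin in box 3 | the host opened box 1) = (1/3) / (2/3) = 1/2.

1/2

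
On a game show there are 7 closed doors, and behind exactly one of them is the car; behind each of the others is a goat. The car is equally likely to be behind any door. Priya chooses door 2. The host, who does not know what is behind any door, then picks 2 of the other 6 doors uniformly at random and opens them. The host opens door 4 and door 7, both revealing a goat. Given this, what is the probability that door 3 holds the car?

1/5

Consider each possible location of the car in turn.
If it is behind any of doors 1, 2, 3, 5, and 6 (prior 1/7 each): the host picks exactly this set with probability 1/15 regardless, and none is the prize; weight (1/7)·(1/15) = 1/105 each.
If it is behind either of doors 4 and 7 (prior 1/7 each): that door was opened and seen not to hold the prize — ruled out; weight (1/7)·0 = 0 each.
The weights sum to 1/21.
So P(the car behind door 3 | the host opened door 4 and door 7) = (1/105) / (1/21) = 1/5.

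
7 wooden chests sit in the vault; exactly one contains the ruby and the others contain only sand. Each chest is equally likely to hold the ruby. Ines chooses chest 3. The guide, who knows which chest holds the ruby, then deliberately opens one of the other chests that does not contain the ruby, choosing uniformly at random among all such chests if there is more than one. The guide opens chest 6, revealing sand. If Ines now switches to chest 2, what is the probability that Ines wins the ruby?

Apply Bayes' rule, conditioning on where the ruby actually is.
If it is in any of chests 1, 2, 4, 5, and 7 (prior 1/7 each): the guide has 5 equally likely choices, so probability 1/5; weight (1/7)·(1/5) = 1/35 each.
If it is in chest 3 (prior 1/7): the guide has 6 equally likely choices, so probability 1/6; weight (1/7)·(1/6) = 1/42.
If it is in chest 6 (prior 1/7): the guide opened chest 6, so this case is ruled out; weight (1/7)·0 = 0.
The weights sum to 1/6.
So P(the ruby in chest 2 | the guide opened chest 6) = (1/35) / (1/6) = 6/35.

6/35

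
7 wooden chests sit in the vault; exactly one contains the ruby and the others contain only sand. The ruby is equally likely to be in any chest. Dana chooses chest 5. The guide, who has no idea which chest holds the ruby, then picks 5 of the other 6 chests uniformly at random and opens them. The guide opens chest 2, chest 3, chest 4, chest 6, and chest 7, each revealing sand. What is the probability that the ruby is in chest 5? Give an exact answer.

1/2

Because the guide chose which chests to open without knowing where the ruby is, the choice is independent of the prize location. Learning that none of the 5 opened chests holds the ruby simply rules out those 5 locations and leaves the remaining 2 chests still equally likely by symmetry.
So P(the ruby in chest 5) = 1/2.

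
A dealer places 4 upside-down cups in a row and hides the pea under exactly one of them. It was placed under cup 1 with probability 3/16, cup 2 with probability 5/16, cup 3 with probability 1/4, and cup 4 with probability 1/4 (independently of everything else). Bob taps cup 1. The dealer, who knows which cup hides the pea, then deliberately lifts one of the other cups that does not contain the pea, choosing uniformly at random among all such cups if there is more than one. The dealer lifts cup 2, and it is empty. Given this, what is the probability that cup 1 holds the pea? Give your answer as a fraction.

1/5

Consider each possible location of the pea in turn.
If it is under cup 1 (prior 3/16): the dealer has 3 equally likely choices, so probability 1/3; weight (3/16)·(1/3) = 1/16.
If it is under cup 2 (prior 5/16): the dealer opened cup 2, so this case is ruled out; weight (5/16)·0 = 0.
If it is under either of cups 3 and 4 (prior 1/4 each): the dealer has 2 equally likely choices, so probability 1/2; weight (1/4)·(1/2) = 1/8 each.
The weights sum to 5/16.
So P(the pea under cup 1 | the dealer opened cup 2) = (1/16) / (5/16) = 1/5.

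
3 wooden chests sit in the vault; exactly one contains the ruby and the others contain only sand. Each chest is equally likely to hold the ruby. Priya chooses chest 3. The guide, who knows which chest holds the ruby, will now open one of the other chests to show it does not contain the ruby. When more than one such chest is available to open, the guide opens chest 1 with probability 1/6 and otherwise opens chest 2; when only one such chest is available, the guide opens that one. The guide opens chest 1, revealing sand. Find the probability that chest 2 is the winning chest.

Consider each possible location of the ruby in turn.
If it is in chest 1 (prior 1/3): the guide opened chest 1, so this case is ruled out; weight (1/3)·0 = 0.
If it is in chest 2 (prior 1/3): only chest 1 is available, probability 1; weight (1/3)·1 = 1/3.
If it is in chest 3 (prior 1/3): chest 1 is available, opened with probability 1/6; weight (1/3)·(1/6) = 1/18.
The weights sum to 7/18.
So P(the ruby in chest 2 | the guide opened chest 1) = (1/3) / (7/18) = 6/7.

6/7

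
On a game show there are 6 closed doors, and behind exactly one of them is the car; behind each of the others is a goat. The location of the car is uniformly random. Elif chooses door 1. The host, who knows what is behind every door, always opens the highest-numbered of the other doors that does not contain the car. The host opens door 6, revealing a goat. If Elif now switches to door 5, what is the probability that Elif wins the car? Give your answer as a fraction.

Apply Bayes' rule, conditioning on where the car actually is.
If it is behind any of doors 1, 2, 3, 4, and 5 (prior 1/6 each): door 6 is the highest-numbered option available, probability 1; weight (1/6)·1 = 1/6 each.
If it is behind door 6 (prior 1/6): the host opened door 6, so this case is ruled out; weight (1/6)·0 = 0.
The weights sum to 5/6.
So P(the car behind door 5 | the host opened door 6) = (1/6) / (5/6) = 1/5.

1/5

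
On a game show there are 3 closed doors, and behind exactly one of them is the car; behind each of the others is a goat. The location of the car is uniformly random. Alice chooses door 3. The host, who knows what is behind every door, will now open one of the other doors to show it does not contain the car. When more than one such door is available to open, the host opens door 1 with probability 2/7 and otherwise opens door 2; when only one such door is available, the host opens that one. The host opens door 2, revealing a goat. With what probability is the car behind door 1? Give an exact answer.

Consider each possible location of the car in turn.
If it is behind door 1 (prior 1/3): only door 2 is available, probability 1; weight (1/3)·1 = 1/3.
If it is behind door 2 (prior 1/3): the host opened door 2, so this case is ruled out; weight (1/3)·0 = 0.
If it is behind door 3 (prior 1/3): door 1 is available but not opened, probability 5/7; weight (1/3)·(5/7) = 5/21.
The weights sum to 4/7.
So P(the car behind door 1 | the host opened door 2) = (1/3) / (4/7) = 7/12.

7/12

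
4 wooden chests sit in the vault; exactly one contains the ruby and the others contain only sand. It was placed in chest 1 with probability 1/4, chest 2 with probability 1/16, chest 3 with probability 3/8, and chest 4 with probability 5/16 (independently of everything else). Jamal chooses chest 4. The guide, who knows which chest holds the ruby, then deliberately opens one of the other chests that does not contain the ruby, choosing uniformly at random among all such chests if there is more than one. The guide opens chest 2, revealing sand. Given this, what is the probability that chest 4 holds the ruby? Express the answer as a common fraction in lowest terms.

Apply Bayes' rule, conditioning on where the ruby actually is.
If it is in chest 1 (prior 1/4): the guide has 2 equally likely choices, so probability 1/2; weight (1/4)·(1/2) = 1/8.
If it is in chest 2 (prior 1/16): the guide opened chest 2, so this case is ruled out; weight (1/16)·0 = 0.
If it is in chest 3 (prior 3/8): the guide has 2 equally likely choices, so probability 1/2; weight (3/8)·(1/2) = 3/16.
If it is in chest 4 (prior 5/16): the guide has 3 equally likely choices, so probability 1/3; weight (5/16)·(1/3) = 5/48.
The weights sum to 5/12.
So P(the ruby in chest 4 | the guide opened chest 2) = (5/48) / (5/12) = 1/4.

1/4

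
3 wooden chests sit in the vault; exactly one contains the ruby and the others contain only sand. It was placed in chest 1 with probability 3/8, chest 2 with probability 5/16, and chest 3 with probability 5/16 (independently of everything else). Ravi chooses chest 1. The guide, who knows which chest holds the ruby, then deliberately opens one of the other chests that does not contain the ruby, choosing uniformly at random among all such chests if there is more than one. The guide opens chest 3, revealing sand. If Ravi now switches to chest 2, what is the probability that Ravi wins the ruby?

5/8

Condition on the true location of the ruby.
If it is in chest 1 (prior 3/8): the guide has 2 equally likely choices, so probability 1/2; weight (3/8)·(1/2) = 3/16.
If it is in chest 2 (prior 5/16): the guide has no choice, probability 1; weight (5/16)·1 = 5/16.
If it is in chest 3 (prior 5/16): the guide opened chest 3, so this case is ruled out; weight (5/16)·0 = 0.
The weights sum to 1/2.
So P(the ruby in chest 2 | the guide opened chest 3) = (5/16) / (1/2) = 5/8.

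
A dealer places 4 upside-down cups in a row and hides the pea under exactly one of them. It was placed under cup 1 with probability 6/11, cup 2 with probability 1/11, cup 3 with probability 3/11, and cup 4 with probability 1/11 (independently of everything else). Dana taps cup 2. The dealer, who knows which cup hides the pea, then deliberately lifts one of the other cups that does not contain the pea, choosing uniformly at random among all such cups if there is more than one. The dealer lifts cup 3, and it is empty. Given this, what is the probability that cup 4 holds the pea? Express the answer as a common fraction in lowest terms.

Condition on the true location of the pea.
If it is under cup 1 (prior 6/11): the dealer has 2 equally likely choices, so probability 1/2; weight (6/11)·(1/2) = 3/11.
If it is under cup 2 (prior 1/11): the dealer has 3 equally likely choices, so probability 1/3; weight (1/11)·(1/3) = 1/33.
If it is under cup 3 (prior 3/11): the dealer opened cup 3, so this case is ruled out; weight (3/11)·0 = 0.
If it is under cup 4 (prior 1/11): the dealer has 2 equally likely choices, so probability 1/2; weight (1/11)·(1/2) = 1/22.
The weights sum to 23/66.
So P(the pea under cup 4 | the dealer opened cup 3) = (1/22) / (23/66) = 3/23.

3/23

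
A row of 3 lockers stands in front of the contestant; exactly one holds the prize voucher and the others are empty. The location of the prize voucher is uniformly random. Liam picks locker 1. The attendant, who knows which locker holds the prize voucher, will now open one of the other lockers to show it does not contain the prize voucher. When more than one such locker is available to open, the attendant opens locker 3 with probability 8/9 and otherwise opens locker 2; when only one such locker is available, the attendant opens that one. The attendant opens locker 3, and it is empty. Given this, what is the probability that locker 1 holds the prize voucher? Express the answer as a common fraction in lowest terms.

8/17

Condition on the true location of the prize voucher.
If it is in locker 1 (prior 1/3): locker 3 is available, opened with probability 8/9; weight (1/3)·(8/9) = 8/27.
If it is in locker 2 (prior 1/3): only locker 3 is available, probability 1; weight (1/3)·1 = 1/3.
If it is in locker 3 (prior 1/3): the attendant opened locker 3, so this case is ruled out; weight (1/3)·0 = 0.
The weights sum to 17/27.
So P(the prize voucher in locker 1 | the attendant opened locker 3) = (8/27) / (17/27) = 8/17.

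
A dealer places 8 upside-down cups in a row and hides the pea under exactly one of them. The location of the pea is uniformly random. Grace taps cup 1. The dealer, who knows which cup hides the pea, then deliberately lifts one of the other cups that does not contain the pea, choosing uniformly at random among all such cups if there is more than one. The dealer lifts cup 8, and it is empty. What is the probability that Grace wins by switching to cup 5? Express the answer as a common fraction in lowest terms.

7/48

Consider each possible location of the pea in turn.
If it is under cup 1 (prior 1/8): the dealer has 7 equally likely choices, so probability 1/7; weight (1/8)·(1/7) = 1/56.
If it is under any of cups 2, 3, 4, 5, 6, and 7 (prior 1/8 each): the dealer has 6 equally likely choices, so probability 1/6; weight (1/8)·(1/6) = 1/48 each.
If it is under cup 8 (prior 1/8): the dealer opened cup 8, so this case is ruled out; weight (1/8)·0 = 0.
The weights sum to 1/7.
So P(the pea under cup 5 | the dealer opened cup 8) = (1/48) / (1/7) = 7/48.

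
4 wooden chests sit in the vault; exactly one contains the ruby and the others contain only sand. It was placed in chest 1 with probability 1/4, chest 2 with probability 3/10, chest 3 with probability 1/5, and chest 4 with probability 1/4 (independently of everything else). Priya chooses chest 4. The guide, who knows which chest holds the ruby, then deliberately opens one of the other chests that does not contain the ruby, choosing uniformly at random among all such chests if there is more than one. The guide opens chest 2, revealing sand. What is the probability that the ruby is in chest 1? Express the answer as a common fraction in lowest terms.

Apply Bayes' rule, conditioning on where the ruby actually is.
If it is in chest 1 (prior 1/4): the guide has 2 equally likely choices, so probability 1/2; weight (1/4)·(1/2) = 1/8.
If it is in chest 2 (prior 3/10): the guide opened chest 2, so this case is ruled out; weight (3/10)·0 = 0.
If it is in chest 3 (prior 1/5): the guide has 2 equally likely choices, so probability 1/2; weight (1/5)·(1/2) = 1/10.
If it is in chest 4 (prior 1/4): the guide has 3 equally likely choices, so probability 1/3; weight (1/4)·(1/3) = 1/12.
The weights sum to 37/120.
So P(the ruby in chest 1 | the guide opened chest 2) = (1/8) / (37/120) = 15/37.

15/37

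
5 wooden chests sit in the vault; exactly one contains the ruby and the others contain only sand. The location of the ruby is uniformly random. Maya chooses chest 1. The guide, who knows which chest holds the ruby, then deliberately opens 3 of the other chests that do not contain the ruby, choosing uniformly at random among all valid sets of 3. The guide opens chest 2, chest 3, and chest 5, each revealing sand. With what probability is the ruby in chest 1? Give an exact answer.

1/5

Apply Bayes' rule, conditioning on where the ruby actually is.
If it is in chest 1 (prior 1/5): the guide has 4 equally likely choices, so probability 1/4; weight (1/5)·(1/4) = 1/20.
If it is in any of chests 2, 3, and 5 (prior 1/5 each): that chest was opened and seen not to hold the prize — ruled out; weight (1/5)·0 = 0 each.
If it is in chest 4 (prior 1/5): the guide has no choice, probability 1; weight (1/5)·1 = 1/5.
The weights sum to 1/4.
So P(the ruby in chest 1 | the guide opened chest 2, chest 3, and chest 5) = (1/20) / (1/4) = 1/5.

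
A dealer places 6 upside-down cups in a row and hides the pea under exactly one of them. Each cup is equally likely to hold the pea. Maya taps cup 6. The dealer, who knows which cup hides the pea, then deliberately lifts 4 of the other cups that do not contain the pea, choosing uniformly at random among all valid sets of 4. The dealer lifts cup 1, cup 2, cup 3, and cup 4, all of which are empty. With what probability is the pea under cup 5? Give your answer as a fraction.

Apply Bayes' rule, conditioning on where the pea actually is.
If it is under any of cups 1, 2, 3, and 4 (prior 1/6 each): that cup was opened and seen not to hold the prize — ruled out; weight (1/6)·0 = 0 each.
If it is under cup 5 (prior 1/6): the dealer has no choice, probability 1; weight (1/6)·1 = 1/6.
If it is under cup 6 (prior 1/6): the dealer has 5 equally likely choices, so probability 1/5; weight (1/6)·(1/5) = 1/30.
The weights sum to 1/5.
So P(the pea under cup 5 | the dealer opened cup 1, cup 2, cup 3, and cup 4) = (1/6) / (1/5) = 5/6.

5/6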